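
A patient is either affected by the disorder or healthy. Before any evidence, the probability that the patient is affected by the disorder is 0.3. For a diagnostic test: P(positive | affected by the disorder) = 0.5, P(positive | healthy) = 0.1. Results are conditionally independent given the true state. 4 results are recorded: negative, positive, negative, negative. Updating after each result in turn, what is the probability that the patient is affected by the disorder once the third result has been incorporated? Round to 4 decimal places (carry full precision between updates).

Each posterior becomes the prior for the next update.
After 'negative': P(affected) = 0.5·0.3000 / (0.5·0.3000 + 0.9·0.7000) ≈ 0.1923
After 'positive': P(affected) = 0.5·0.1923 / (0.5·0.1923 + 0.1·0.8077) ≈ 0.5435
After 'negative': P(affected) = 0.5·0.5435 / (0.5·0.5435 + 0.9·0.4565) ≈ 0.3981

0.3981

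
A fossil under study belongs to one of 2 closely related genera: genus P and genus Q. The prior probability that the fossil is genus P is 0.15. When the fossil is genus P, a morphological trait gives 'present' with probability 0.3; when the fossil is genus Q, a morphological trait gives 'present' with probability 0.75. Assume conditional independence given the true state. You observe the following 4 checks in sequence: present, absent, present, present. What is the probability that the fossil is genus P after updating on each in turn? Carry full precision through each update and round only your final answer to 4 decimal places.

After 'present': P(genus P) = 0.3·0.1500 / (0.3·0.1500 + 0.75·0.8500) ≈ 0.0659
After 'absent': P(genus P) = 0.7·0.0659 / (0.7·0.0659 + 0.25·0.9341) ≈ 0.1650
After 'present': P(genus P) = 0.3·0.1650 / (0.3·0.1650 + 0.75·0.8350) ≈ 0.0733
After 'present': P(genus P) = 0.3·0.0733 / (0.3·0.0733 + 0.75·0.9267) ≈ 0.0307

0.0307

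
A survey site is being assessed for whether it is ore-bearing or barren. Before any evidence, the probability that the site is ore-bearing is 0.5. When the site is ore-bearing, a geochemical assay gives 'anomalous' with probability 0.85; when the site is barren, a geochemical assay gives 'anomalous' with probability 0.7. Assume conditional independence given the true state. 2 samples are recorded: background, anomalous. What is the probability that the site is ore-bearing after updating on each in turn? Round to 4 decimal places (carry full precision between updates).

0.3778

Apply Bayes' rule sequentially, carrying P(ore) forward.
After 'background': P(ore) = 0.15·0.5000 / (0.15·0.5000 + 0.3·0.5000) ≈ 0.3333
After 'anomalous': P(ore) = 0.85·0.3333 / (0.85·0.3333 + 0.7·0.6667) ≈ 0.3778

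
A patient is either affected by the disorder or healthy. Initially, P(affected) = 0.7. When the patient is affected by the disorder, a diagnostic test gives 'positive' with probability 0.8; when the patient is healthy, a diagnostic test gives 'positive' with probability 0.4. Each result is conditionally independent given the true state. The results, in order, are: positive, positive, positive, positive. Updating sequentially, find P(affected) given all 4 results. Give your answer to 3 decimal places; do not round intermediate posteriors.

0.974

After 'positive': P(affected) = 0.8·0.7000 / (0.8·0.7000 + 0.4·0.3000) ≈ 0.8235
After 'positive': P(affected) = 0.8·0.8235 / (0.8·0.8235 + 0.4·0.1765) ≈ 0.9032
After 'positive': P(affected) = 0.8·0.9032 / (0.8·0.9032 + 0.4·0.0968) ≈ 0.9492
After 'positive': P(affected) = 0.8·0.9492 / (0.8·0.9492 + 0.4·0.0508) ≈ 0.9739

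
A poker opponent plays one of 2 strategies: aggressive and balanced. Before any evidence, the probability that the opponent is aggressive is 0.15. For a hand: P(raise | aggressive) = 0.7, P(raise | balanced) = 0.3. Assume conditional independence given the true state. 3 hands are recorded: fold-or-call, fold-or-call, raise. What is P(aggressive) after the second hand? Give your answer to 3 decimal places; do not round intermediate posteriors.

0.031

After 'fold-or-call': P(aggressive) = 0.3·0.1500 / (0.3·0.1500 + 0.7·0.8500) ≈ 0.0703
After 'fold-or-call': P(aggressive) = 0.3·0.0703 / (0.3·0.0703 + 0.7·0.9297) ≈ 0.0314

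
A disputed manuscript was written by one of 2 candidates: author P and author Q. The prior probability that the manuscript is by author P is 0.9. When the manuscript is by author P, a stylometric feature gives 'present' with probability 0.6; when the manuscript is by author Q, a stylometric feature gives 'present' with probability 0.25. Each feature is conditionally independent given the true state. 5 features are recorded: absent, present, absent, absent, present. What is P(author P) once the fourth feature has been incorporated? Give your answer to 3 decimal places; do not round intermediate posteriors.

After 'absent': P(author P) = 0.4·0.9000 / (0.4·0.9000 + 0.75·0.1000) ≈ 0.8276
After 'present': P(author P) = 0.6·0.8276 / (0.6·0.8276 + 0.25·0.1724) ≈ 0.9201
After 'absent': P(author P) = 0.4·0.9201 / (0.4·0.9201 + 0.75·0.0799) ≈ 0.8600
After 'absent': P(author P) = 0.4·0.8600 / (0.4·0.8600 + 0.75·0.1400) ≈ 0.7662

0.766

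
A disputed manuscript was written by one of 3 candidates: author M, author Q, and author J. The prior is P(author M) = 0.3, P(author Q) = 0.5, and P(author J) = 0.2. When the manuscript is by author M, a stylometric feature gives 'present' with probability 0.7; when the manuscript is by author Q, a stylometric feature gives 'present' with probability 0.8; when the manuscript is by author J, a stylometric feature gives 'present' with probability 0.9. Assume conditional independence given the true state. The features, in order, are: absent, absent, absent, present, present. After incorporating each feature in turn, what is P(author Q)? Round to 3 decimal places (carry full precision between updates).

0.383

After 'absent': normaliser = 0.3·0.3000 + 0.2·0.5000 + 0.1·0.2000; P(author M) ≈ 0.4286, P(author Q) ≈ 0.4762, P(author J) ≈ 0.0952
After 'absent': normaliser = 0.3·0.4286 + 0.2·0.4762 + 0.1·0.0952; P(author M) ≈ 0.5510, P(author Q) ≈ 0.4082, P(author J) ≈ 0.0408
After 'absent': normaliser = 0.3·0.5510 + 0.2·0.4082 + 0.1·0.0408; P(author M) ≈ 0.6585, P(author Q) ≈ 0.3252, P(author J) ≈ 0.0163
After 'present': normaliser = 0.7·0.6585 + 0.8·0.3252 + 0.9·0.0163; P(author M) ≈ 0.6265, P(author Q) ≈ 0.3536, P(author J) ≈ 0.0199
After 'present': normaliser = 0.7·0.6265 + 0.8·0.3536 + 0.9·0.0199; P(author M) ≈ 0.5932, P(author Q) ≈ 0.3826, P(author J) ≈ 0.0242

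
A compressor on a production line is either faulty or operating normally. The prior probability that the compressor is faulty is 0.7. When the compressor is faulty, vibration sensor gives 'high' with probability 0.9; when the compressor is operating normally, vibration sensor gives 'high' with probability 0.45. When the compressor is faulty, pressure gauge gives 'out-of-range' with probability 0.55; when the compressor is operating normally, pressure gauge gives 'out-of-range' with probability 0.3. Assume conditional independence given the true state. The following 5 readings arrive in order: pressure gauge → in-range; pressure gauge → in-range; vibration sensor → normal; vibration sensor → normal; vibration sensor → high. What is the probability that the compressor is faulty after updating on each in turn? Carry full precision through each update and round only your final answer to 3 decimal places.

Apply Bayes' rule sequentially, carrying P(faulty) forward.
After pressure gauge='in-range': P(faulty) = 0.45·0.7000 / (0.45·0.7000 + 0.7·0.3000) ≈ 0.6000
After pressure gauge='in-range': P(faulty) = 0.45·0.6000 / (0.45·0.6000 + 0.7·0.4000) ≈ 0.4909
After vibration sensor='normal': P(faulty) = 0.1·0.4909 / (0.1·0.4909 + 0.55·0.5091) ≈ 0.1492
After vibration sensor='normal': P(faulty) = 0.1·0.1492 / (0.1·0.1492 + 0.55·0.8508) ≈ 0.0309
After vibration sensor='high': P(faulty) = 0.9·0.0309 / (0.9·0.0309 + 0.45·0.9691) ≈ 0.0599

0.060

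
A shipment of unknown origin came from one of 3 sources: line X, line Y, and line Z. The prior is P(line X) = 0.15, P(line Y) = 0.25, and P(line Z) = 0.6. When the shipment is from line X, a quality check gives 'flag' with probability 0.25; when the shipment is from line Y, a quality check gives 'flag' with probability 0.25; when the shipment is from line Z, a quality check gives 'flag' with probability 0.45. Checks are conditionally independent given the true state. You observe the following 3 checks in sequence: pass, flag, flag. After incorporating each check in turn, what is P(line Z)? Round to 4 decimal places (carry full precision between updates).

After 'pass': normaliser = 0.75·0.1500 + 0.75·0.2500 + 0.55·0.6000; P(line X) ≈ 0.1786, P(line Y) ≈ 0.2976, P(line Z) ≈ 0.5238
After 'flag': normaliser = 0.25·0.1786 + 0.25·0.2976 + 0.45·0.5238; P(line X) ≈ 0.1258, P(line Y) ≈ 0.2097, P(line Z) ≈ 0.6644
After 'flag': normaliser = 0.25·0.1258 + 0.25·0.2097 + 0.45·0.6644; P(line X) ≈ 0.0822, P(line Y) ≈ 0.1369, P(line Z) ≈ 0.7809

0.7809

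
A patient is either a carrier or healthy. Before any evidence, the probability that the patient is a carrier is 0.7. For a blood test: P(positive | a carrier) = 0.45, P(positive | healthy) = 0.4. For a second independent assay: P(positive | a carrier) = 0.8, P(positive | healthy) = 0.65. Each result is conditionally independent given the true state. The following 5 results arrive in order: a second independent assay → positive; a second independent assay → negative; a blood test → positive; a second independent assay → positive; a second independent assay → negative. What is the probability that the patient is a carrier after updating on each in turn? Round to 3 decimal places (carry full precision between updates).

Each posterior becomes the prior for the next update.
After a second independent assay='positive': P(carrier) = 0.8·0.7000 / (0.8·0.7000 + 0.65·0.3000) ≈ 0.7417
After a second independent assay='negative': P(carrier) = 0.2·0.7417 / (0.2·0.7417 + 0.35·0.2583) ≈ 0.6214
After a blood test='positive': P(carrier) = 0.45·0.6214 / (0.45·0.6214 + 0.4·0.3786) ≈ 0.6486
After a second independent assay='positive': P(carrier) = 0.8·0.6486 / (0.8·0.6486 + 0.65·0.3514) ≈ 0.6944
After a second independent assay='negative': P(carrier) = 0.2·0.6944 / (0.2·0.6944 + 0.35·0.3056) ≈ 0.5649

0.565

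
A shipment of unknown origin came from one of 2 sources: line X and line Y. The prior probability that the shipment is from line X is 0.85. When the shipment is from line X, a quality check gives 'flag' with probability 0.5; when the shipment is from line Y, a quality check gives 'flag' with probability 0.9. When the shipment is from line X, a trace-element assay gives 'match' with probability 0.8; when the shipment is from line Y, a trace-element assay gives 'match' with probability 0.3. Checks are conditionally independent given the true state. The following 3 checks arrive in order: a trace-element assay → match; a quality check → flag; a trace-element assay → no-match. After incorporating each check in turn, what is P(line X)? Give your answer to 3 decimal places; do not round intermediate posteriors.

After a trace-element assay='match': P(line X) = 0.8·0.8500 / (0.8·0.8500 + 0.3·0.1500) ≈ 0.9379
After a quality check='flag': P(line X) = 0.5·0.9379 / (0.5·0.9379 + 0.9·0.0621) ≈ 0.8936
After a trace-element assay='no-match': P(line X) = 0.2·0.8936 / (0.2·0.8936 + 0.7·0.1064) ≈ 0.7058

0.706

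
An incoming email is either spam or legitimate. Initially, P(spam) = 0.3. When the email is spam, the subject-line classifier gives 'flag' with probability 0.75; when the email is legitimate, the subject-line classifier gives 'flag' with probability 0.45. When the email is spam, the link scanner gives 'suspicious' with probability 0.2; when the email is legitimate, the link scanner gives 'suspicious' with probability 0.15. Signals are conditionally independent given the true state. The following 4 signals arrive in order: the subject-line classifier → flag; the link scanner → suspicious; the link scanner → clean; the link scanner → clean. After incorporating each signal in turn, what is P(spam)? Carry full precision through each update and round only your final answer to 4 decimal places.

0.4576

After the subject-line classifier='flag': P(spam) = 0.75·0.3000 / (0.75·0.3000 + 0.45·0.7000) ≈ 0.4167
After the link scanner='suspicious': P(spam) = 0.2·0.4167 / (0.2·0.4167 + 0.15·0.5833) ≈ 0.4878
After the link scanner='clean': P(spam) = 0.8·0.4878 / (0.8·0.4878 + 0.85·0.5122) ≈ 0.4727
After the link scanner='clean': P(spam) = 0.8·0.4727 / (0.8·0.4727 + 0.85·0.5273) ≈ 0.4576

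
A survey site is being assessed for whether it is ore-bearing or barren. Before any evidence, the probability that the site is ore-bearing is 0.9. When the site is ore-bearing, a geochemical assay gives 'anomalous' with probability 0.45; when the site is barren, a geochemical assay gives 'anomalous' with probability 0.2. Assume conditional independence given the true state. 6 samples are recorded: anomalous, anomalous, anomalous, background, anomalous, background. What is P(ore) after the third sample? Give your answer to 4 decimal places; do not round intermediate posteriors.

0.9903

After 'anomalous': P(ore) = 0.45·0.9000 / (0.45·0.9000 + 0.2·0.1000) ≈ 0.9529
After 'anomalous': P(ore) = 0.45·0.9529 / (0.45·0.9529 + 0.2·0.0471) ≈ 0.9785
After 'anomalous': P(ore) = 0.45·0.9785 / (0.45·0.9785 + 0.2·0.0215) ≈ 0.9903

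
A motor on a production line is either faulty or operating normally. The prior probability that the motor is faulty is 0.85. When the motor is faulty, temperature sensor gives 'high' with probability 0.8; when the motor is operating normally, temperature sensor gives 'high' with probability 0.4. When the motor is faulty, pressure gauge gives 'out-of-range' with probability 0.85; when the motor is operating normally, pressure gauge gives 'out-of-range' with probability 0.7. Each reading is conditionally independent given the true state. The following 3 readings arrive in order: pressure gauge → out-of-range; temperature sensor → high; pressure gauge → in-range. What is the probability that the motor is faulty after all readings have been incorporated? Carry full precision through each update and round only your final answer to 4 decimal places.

After pressure gauge='out-of-range': P(faulty) = 0.85·0.8500 / (0.85·0.8500 + 0.7·0.1500) ≈ 0.8731
After temperature sensor='high': P(faulty) = 0.8·0.8731 / (0.8·0.8731 + 0.4·0.1269) ≈ 0.9323
After pressure gauge='in-range': P(faulty) = 0.15·0.9323 / (0.15·0.9323 + 0.3·0.0677) ≈ 0.8731

0.8731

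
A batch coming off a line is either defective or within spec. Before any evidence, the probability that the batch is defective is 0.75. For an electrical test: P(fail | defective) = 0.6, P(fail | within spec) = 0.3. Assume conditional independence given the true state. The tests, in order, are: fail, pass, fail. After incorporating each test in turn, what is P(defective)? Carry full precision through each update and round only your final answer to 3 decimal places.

After 'fail': P(defective) = 0.6·0.7500 / (0.6·0.7500 + 0.3·0.2500) ≈ 0.8571
After 'pass': P(defective) = 0.4·0.8571 / (0.4·0.8571 + 0.7·0.1429) ≈ 0.7742
After 'fail': P(defective) = 0.6·0.7742 / (0.6·0.7742 + 0.3·0.2258) ≈ 0.8727

0.873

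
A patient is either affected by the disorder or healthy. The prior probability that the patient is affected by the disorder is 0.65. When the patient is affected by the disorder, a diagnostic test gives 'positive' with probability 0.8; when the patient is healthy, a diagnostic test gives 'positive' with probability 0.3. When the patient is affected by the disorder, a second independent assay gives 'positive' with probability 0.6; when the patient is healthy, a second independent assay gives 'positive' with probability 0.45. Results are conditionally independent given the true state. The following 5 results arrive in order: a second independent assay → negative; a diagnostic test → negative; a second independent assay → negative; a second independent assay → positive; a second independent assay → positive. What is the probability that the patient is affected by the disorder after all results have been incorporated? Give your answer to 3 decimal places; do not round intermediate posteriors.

0.333

Apply Bayes' rule sequentially, carrying P(affected) forward.
After a second independent assay='negative': P(affected) = 0.4·0.6500 / (0.4·0.6500 + 0.55·0.3500) ≈ 0.5746
After a diagnostic test='negative': P(affected) = 0.2·0.5746 / (0.2·0.5746 + 0.7·0.4254) ≈ 0.2784
After a second independent assay='negative': P(affected) = 0.4·0.2784 / (0.4·0.2784 + 0.55·0.7216) ≈ 0.2191
After a second independent assay='positive': P(affected) = 0.6·0.2191 / (0.6·0.2191 + 0.45·0.7809) ≈ 0.2723
After a second independent assay='positive': P(affected) = 0.6·0.2723 / (0.6·0.2723 + 0.45·0.7277) ≈ 0.3329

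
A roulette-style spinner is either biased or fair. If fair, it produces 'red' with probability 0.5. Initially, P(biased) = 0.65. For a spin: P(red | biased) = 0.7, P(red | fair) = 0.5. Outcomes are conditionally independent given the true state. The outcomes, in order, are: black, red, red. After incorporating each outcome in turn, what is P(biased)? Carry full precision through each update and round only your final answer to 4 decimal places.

0.6859

After 'black': P(biased) = 0.3·0.6500 / (0.3·0.6500 + 0.5·0.3500) ≈ 0.5270
After 'red': P(biased) = 0.7·0.5270 / (0.7·0.5270 + 0.5·0.4730) ≈ 0.6094
After 'red': P(biased) = 0.7·0.6094 / (0.7·0.6094 + 0.5·0.3906) ≈ 0.6859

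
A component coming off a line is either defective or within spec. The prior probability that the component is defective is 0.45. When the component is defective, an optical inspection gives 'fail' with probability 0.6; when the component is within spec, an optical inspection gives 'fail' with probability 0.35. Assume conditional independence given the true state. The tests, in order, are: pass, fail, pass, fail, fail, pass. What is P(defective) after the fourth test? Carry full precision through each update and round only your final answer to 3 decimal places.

0.477

Apply Bayes' rule sequentially, carrying P(defective) forward.
After 'pass': P(defective) = 0.4·0.4500 / (0.4·0.4500 + 0.65·0.5500) ≈ 0.3349
After 'fail': P(defective) = 0.6·0.3349 / (0.6·0.3349 + 0.35·0.6651) ≈ 0.4633
After 'pass': P(defective) = 0.4·0.4633 / (0.4·0.4633 + 0.65·0.5367) ≈ 0.3469
After 'fail': P(defective) = 0.6·0.3469 / (0.6·0.3469 + 0.35·0.6531) ≈ 0.4766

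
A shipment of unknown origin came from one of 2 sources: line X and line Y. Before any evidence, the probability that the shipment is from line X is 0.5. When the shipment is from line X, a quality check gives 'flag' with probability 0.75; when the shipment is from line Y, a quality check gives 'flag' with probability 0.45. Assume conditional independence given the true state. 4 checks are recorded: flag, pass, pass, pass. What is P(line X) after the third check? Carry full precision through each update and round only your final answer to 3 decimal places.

After 'flag': P(line X) = 0.75·0.5000 / (0.75·0.5000 + 0.45·0.5000) ≈ 0.6250
After 'pass': P(line X) = 0.25·0.6250 / (0.25·0.6250 + 0.55·0.3750) ≈ 0.4310
After 'pass': P(line X) = 0.25·0.4310 / (0.25·0.4310 + 0.55·0.5690) ≈ 0.2561

0.256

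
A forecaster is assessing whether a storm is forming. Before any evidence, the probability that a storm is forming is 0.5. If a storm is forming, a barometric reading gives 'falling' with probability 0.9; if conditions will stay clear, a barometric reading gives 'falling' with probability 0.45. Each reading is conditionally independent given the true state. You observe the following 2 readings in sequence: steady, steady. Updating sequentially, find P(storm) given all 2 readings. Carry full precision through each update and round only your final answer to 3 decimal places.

After 'steady': P(storm) = 0.1·0.5000 / (0.1·0.5000 + 0.55·0.5000) ≈ 0.1538
After 'steady': P(storm) = 0.1·0.1538 / (0.1·0.1538 + 0.55·0.8462) ≈ 0.0320

0.032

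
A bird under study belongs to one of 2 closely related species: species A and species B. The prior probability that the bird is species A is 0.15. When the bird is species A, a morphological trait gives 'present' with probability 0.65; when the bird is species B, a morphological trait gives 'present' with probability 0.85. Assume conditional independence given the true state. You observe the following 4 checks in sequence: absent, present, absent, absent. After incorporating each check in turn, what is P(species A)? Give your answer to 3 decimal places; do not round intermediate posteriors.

0.632

After 'absent': P(species A) = 0.35·0.1500 / (0.35·0.1500 + 0.15·0.8500) ≈ 0.2917
After 'present': P(species A) = 0.65·0.2917 / (0.65·0.2917 + 0.85·0.7083) ≈ 0.2395
After 'absent': P(species A) = 0.35·0.2395 / (0.35·0.2395 + 0.15·0.7605) ≈ 0.4235
After 'absent': P(species A) = 0.35·0.4235 / (0.35·0.4235 + 0.15·0.5765) ≈ 0.6316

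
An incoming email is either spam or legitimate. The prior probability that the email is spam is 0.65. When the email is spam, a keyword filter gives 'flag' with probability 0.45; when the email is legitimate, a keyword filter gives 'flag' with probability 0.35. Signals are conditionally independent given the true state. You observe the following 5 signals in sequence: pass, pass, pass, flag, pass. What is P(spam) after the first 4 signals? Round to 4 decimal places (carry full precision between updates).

0.5913

After 'pass': P(spam) = 0.55·0.6500 / (0.55·0.6500 + 0.65·0.3500) ≈ 0.6111
After 'pass': P(spam) = 0.55·0.6111 / (0.55·0.6111 + 0.65·0.3889) ≈ 0.5708
After 'pass': P(spam) = 0.55·0.5708 / (0.55·0.5708 + 0.65·0.4292) ≈ 0.5294
After 'flag': P(spam) = 0.45·0.5294 / (0.45·0.5294 + 0.35·0.4706) ≈ 0.5913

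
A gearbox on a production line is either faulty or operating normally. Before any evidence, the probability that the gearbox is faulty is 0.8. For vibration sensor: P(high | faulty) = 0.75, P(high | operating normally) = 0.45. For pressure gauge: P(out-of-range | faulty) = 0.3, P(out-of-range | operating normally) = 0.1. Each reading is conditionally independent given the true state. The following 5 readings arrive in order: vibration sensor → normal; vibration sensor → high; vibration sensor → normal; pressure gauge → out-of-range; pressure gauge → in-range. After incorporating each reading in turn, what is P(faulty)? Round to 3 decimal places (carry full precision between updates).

Apply Bayes' rule sequentially, carrying P(faulty) forward.
After vibration sensor='normal': P(faulty) = 0.25·0.8000 / (0.25·0.8000 + 0.55·0.2000) ≈ 0.6452
After vibration sensor='high': P(faulty) = 0.75·0.6452 / (0.75·0.6452 + 0.45·0.3548) ≈ 0.7519
After vibration sensor='normal': P(faulty) = 0.25·0.7519 / (0.25·0.7519 + 0.55·0.2481) ≈ 0.5794
After pressure gauge='out-of-range': P(faulty) = 0.3·0.5794 / (0.3·0.5794 + 0.1·0.4206) ≈ 0.8052
After pressure gauge='in-range': P(faulty) = 0.7·0.8052 / (0.7·0.8052 + 0.9·0.1948) ≈ 0.7627

0.763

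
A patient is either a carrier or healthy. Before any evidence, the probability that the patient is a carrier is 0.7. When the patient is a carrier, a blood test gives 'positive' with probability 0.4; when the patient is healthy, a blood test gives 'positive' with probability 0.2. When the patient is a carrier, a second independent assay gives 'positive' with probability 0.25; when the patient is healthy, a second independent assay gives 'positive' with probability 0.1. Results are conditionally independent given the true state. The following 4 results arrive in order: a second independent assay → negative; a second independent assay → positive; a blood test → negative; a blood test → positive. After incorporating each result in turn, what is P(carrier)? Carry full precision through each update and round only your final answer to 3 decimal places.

0.879

Each posterior becomes the prior for the next update.
After a second independent assay='negative': P(carrier) = 0.75·0.7000 / (0.75·0.7000 + 0.9·0.3000) ≈ 0.6604
After a second independent assay='positive': P(carrier) = 0.25·0.6604 / (0.25·0.6604 + 0.1·0.3396) ≈ 0.8294
After a blood test='negative': P(carrier) = 0.6·0.8294 / (0.6·0.8294 + 0.8·0.1706) ≈ 0.7848
After a blood test='positive': P(carrier) = 0.4·0.7848 / (0.4·0.7848 + 0.2·0.2152) ≈ 0.8794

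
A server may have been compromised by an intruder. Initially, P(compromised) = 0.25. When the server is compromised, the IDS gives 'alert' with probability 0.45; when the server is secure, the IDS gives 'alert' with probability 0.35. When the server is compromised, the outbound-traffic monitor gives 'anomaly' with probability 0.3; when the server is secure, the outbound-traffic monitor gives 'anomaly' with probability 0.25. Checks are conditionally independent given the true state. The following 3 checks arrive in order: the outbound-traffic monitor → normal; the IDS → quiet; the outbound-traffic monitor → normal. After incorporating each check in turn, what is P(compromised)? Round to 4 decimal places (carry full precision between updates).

0.1972

After the outbound-traffic monitor='normal': P(compromised) = 0.7·0.2500 / (0.7·0.2500 + 0.75·0.7500) ≈ 0.2373
After the IDS='quiet': P(compromised) = 0.55·0.2373 / (0.55·0.2373 + 0.65·0.7627) ≈ 0.2084
After the outbound-traffic monitor='normal': P(compromised) = 0.7·0.2084 / (0.7·0.2084 + 0.75·0.7916) ≈ 0.1972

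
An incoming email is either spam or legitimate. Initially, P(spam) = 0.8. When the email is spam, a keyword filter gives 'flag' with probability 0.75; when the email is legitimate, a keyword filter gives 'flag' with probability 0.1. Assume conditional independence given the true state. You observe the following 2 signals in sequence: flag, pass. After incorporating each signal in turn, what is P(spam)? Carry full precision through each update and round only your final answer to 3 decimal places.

0.893

After 'flag': P(spam) = 0.75·0.8000 / (0.75·0.8000 + 0.1·0.2000) ≈ 0.9677
After 'pass': P(spam) = 0.25·0.9677 / (0.25·0.9677 + 0.9·0.0323) ≈ 0.8929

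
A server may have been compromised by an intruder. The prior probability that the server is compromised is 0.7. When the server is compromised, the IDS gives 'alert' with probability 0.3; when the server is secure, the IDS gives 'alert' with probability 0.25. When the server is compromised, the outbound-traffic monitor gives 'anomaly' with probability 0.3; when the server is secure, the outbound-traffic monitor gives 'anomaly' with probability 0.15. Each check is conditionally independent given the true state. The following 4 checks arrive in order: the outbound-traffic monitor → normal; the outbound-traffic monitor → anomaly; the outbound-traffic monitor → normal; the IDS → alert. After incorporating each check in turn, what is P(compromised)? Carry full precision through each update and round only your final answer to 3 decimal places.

After the outbound-traffic monitor='normal': P(compromised) = 0.7·0.7000 / (0.7·0.7000 + 0.85·0.3000) ≈ 0.6577
After the outbound-traffic monitor='anomaly': P(compromised) = 0.3·0.6577 / (0.3·0.6577 + 0.15·0.3423) ≈ 0.7935
After the outbound-traffic monitor='normal': P(compromised) = 0.7·0.7935 / (0.7·0.7935 + 0.85·0.2065) ≈ 0.7599
After the IDS='alert': P(compromised) = 0.3·0.7599 / (0.3·0.7599 + 0.25·0.2401) ≈ 0.7916

0.792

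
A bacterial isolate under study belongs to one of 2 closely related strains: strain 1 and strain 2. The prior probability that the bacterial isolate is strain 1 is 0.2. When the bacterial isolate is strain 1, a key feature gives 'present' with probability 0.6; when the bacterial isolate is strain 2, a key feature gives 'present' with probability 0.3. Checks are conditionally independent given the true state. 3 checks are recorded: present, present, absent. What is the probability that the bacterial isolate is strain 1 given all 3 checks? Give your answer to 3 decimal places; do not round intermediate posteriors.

0.364

Apply Bayes' rule sequentially, carrying P(strain 1) forward.
After 'present': P(strain 1) = 0.6·0.2000 / (0.6·0.2000 + 0.3·0.8000) ≈ 0.3333
After 'present': P(strain 1) = 0.6·0.3333 / (0.6·0.3333 + 0.3·0.6667) ≈ 0.5000
After 'absent': P(strain 1) = 0.4·0.5000 / (0.4·0.5000 + 0.7·0.5000) ≈ 0.3636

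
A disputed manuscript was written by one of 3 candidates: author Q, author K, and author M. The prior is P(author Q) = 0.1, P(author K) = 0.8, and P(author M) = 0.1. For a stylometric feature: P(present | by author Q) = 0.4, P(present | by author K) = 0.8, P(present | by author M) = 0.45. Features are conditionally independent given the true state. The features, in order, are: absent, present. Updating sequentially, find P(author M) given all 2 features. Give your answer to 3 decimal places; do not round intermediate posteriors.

After 'absent': normaliser = 0.6·0.1000 + 0.2·0.8000 + 0.55·0.1000; P(author Q) ≈ 0.2182, P(author K) ≈ 0.5818, P(author M) ≈ 0.2000
After 'present': normaliser = 0.4·0.2182 + 0.8·0.5818 + 0.45·0.2000; P(author Q) ≈ 0.1358, P(author K) ≈ 0.7242, P(author M) ≈ 0.1400

0.140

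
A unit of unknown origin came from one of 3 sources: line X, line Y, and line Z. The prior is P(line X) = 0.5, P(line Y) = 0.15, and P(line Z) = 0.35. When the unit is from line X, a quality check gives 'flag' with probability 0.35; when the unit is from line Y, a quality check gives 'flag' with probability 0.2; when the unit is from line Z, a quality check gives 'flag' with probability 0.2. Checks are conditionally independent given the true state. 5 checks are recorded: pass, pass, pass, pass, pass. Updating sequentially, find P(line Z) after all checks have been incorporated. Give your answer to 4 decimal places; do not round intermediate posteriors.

After 'pass': normaliser = 0.65·0.5000 + 0.8·0.1500 + 0.8·0.3500; P(line X) ≈ 0.4483, P(line Y) ≈ 0.1655, P(line Z) ≈ 0.3862
After 'pass': normaliser = 0.65·0.4483 + 0.8·0.1655 + 0.8·0.3862; P(line X) ≈ 0.3976, P(line Y) ≈ 0.1807, P(line Z) ≈ 0.4216
After 'pass': normaliser = 0.65·0.3976 + 0.8·0.1807 + 0.8·0.4216; P(line X) ≈ 0.3491, P(line Y) ≈ 0.1953, P(line Z) ≈ 0.4556
After 'pass': normaliser = 0.65·0.3491 + 0.8·0.1953 + 0.8·0.4556; P(line X) ≈ 0.3035, P(line Y) ≈ 0.2089, P(line Z) ≈ 0.4875
After 'pass': normaliser = 0.65·0.3035 + 0.8·0.2089 + 0.8·0.4875; P(line X) ≈ 0.2615, P(line Y) ≈ 0.2216, P(line Z) ≈ 0.5170

0.5170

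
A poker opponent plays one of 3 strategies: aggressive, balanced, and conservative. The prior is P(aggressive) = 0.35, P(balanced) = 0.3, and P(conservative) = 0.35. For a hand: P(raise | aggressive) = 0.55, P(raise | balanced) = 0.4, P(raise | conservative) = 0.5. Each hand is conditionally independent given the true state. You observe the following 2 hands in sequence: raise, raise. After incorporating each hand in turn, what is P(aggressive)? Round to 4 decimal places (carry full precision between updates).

0.4386

Each posterior becomes the prior for the next update.
After 'raise': normaliser = 0.55·0.3500 + 0.4·0.3000 + 0.5·0.3500; P(aggressive) ≈ 0.3949, P(balanced) ≈ 0.2462, P(conservative) ≈ 0.3590
After 'raise': normaliser = 0.55·0.3949 + 0.4·0.2462 + 0.5·0.3590; P(aggressive) ≈ 0.4386, P(balanced) ≈ 0.1989, P(conservative) ≈ 0.3625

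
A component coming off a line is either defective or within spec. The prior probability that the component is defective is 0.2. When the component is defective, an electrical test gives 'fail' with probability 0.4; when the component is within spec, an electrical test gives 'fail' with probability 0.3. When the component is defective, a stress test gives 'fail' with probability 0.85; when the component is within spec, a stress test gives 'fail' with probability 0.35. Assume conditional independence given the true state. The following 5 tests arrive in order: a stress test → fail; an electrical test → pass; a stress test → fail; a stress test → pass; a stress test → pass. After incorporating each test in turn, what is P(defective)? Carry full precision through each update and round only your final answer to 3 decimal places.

After a stress test='fail': P(defective) = 0.85·0.2000 / (0.85·0.2000 + 0.35·0.8000) ≈ 0.3778
After an electrical test='pass': P(defective) = 0.6·0.3778 / (0.6·0.3778 + 0.7·0.6222) ≈ 0.3423
After a stress test='fail': P(defective) = 0.85·0.3423 / (0.85·0.3423 + 0.35·0.6577) ≈ 0.5583
After a stress test='pass': P(defective) = 0.15·0.5583 / (0.15·0.5583 + 0.65·0.4417) ≈ 0.2258
After a stress test='pass': P(defective) = 0.15·0.2258 / (0.15·0.2258 + 0.65·0.7742) ≈ 0.0631

0.063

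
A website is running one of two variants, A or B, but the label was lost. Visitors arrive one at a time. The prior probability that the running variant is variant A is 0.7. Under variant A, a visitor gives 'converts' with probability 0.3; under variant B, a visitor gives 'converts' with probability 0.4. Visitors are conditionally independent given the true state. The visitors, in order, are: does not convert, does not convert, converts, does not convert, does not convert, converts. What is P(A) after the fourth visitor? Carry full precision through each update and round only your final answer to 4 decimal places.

0.7354

Apply Bayes' rule sequentially, carrying P(A) forward.
After 'does not convert': P(A) = 0.7·0.7000 / (0.7·0.7000 + 0.6·0.3000) ≈ 0.7313
After 'does not convert': P(A) = 0.7·0.7313 / (0.7·0.7313 + 0.6·0.2687) ≈ 0.7605
After 'converts': P(A) = 0.3·0.7605 / (0.3·0.7605 + 0.4·0.2395) ≈ 0.7043
After 'does not convert': P(A) = 0.7·0.7043 / (0.7·0.7043 + 0.6·0.2957) ≈ 0.7354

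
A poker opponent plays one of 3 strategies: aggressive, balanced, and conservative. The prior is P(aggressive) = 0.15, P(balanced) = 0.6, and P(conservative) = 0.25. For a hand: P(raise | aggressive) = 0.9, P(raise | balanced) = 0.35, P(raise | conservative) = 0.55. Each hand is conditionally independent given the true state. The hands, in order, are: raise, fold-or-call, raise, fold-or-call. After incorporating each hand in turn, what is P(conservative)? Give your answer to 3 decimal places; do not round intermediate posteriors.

Each posterior becomes the prior for the next update.
After 'raise': normaliser = 0.9·0.1500 + 0.35·0.6000 + 0.55·0.2500; P(aggressive) ≈ 0.2798, P(balanced) ≈ 0.4352, P(conservative) ≈ 0.2850
After 'fold-or-call': normaliser = 0.1·0.2798 + 0.65·0.4352 + 0.45·0.2850; P(aggressive) ≈ 0.0637, P(balanced) ≈ 0.6442, P(conservative) ≈ 0.2920
After 'raise': normaliser = 0.9·0.0637 + 0.35·0.6442 + 0.55·0.2920; P(aggressive) ≈ 0.1293, P(balanced) ≈ 0.5085, P(conservative) ≈ 0.3622
After 'fold-or-call': normaliser = 0.1·0.1293 + 0.65·0.5085 + 0.45·0.3622; P(aggressive) ≈ 0.0255, P(balanced) ≈ 0.6526, P(conservative) ≈ 0.3218

0.322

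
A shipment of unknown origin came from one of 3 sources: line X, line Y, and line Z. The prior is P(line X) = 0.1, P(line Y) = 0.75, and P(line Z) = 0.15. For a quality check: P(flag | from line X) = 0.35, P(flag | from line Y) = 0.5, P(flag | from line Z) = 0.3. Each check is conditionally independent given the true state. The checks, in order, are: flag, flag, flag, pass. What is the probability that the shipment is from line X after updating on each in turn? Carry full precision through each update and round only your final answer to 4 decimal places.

0.0531

After 'flag': normaliser = 0.35·0.1000 + 0.5·0.7500 + 0.3·0.1500; P(line X) ≈ 0.0769, P(line Y) ≈ 0.8242, P(line Z) ≈ 0.0989
After 'flag': normaliser = 0.35·0.0769 + 0.5·0.8242 + 0.3·0.0989; P(line X) ≈ 0.0574, P(line Y) ≈ 0.8792, P(line Z) ≈ 0.0633
After 'flag': normaliser = 0.35·0.0574 + 0.5·0.8792 + 0.3·0.0633; P(line X) ≈ 0.0420, P(line Y) ≈ 0.9183, P(line Z) ≈ 0.0397
After 'pass': normaliser = 0.65·0.0420 + 0.5·0.9183 + 0.7·0.0397; P(line X) ≈ 0.0531, P(line Y) ≈ 0.8929, P(line Z) ≈ 0.0540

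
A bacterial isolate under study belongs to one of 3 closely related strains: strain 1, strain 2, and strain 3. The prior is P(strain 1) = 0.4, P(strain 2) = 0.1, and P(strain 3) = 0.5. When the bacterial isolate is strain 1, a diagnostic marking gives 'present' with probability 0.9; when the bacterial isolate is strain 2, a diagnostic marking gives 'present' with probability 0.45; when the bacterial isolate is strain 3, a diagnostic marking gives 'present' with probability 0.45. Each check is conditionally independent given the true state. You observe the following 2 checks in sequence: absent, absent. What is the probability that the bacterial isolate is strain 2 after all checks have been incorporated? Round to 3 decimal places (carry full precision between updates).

After 'absent': normaliser = 0.1·0.4000 + 0.55·0.1000 + 0.55·0.5000; P(strain 1) ≈ 0.1081, P(strain 2) ≈ 0.1486, P(strain 3) ≈ 0.7432
After 'absent': normaliser = 0.1·0.1081 + 0.55·0.1486 + 0.55·0.7432; P(strain 1) ≈ 0.0216, P(strain 2) ≈ 0.1631, P(strain 3) ≈ 0.8154

0.163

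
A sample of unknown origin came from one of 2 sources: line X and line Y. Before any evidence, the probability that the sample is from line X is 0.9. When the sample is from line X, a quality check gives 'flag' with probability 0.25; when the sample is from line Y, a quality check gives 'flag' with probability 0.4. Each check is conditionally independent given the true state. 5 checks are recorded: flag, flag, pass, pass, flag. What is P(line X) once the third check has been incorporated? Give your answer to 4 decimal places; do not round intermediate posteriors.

Apply Bayes' rule sequentially, carrying P(line X) forward.
After 'flag': P(line X) = 0.25·0.9000 / (0.25·0.9000 + 0.4·0.1000) ≈ 0.8491
After 'flag': P(line X) = 0.25·0.8491 / (0.25·0.8491 + 0.4·0.1509) ≈ 0.7785
After 'pass': P(line X) = 0.75·0.7785 / (0.75·0.7785 + 0.6·0.2215) ≈ 0.8146

0.8146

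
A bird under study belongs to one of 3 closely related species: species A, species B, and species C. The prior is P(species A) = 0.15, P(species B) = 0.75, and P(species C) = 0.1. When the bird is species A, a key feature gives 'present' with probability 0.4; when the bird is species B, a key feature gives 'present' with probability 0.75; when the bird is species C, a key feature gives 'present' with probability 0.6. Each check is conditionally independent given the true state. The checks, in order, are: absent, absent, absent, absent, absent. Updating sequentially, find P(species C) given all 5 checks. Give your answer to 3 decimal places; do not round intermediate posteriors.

After 'absent': normaliser = 0.6·0.1500 + 0.25·0.7500 + 0.4·0.1000; P(species A) ≈ 0.2835, P(species B) ≈ 0.5906, P(species C) ≈ 0.1260
After 'absent': normaliser = 0.6·0.2835 + 0.25·0.5906 + 0.4·0.1260; P(species A) ≈ 0.4620, P(species B) ≈ 0.4011, P(species C) ≈ 0.1369
After 'absent': normaliser = 0.6·0.4620 + 0.25·0.4011 + 0.4·0.1369; P(species A) ≈ 0.6413, P(species B) ≈ 0.2320, P(species C) ≈ 0.1267
After 'absent': normaliser = 0.6·0.6413 + 0.25·0.2320 + 0.4·0.1267; P(species A) ≈ 0.7798, P(species B) ≈ 0.1175, P(species C) ≈ 0.1027
After 'absent': normaliser = 0.6·0.7798 + 0.25·0.1175 + 0.4·0.1027; P(species A) ≈ 0.8691, P(species B) ≈ 0.0546, P(species C) ≈ 0.0763

0.076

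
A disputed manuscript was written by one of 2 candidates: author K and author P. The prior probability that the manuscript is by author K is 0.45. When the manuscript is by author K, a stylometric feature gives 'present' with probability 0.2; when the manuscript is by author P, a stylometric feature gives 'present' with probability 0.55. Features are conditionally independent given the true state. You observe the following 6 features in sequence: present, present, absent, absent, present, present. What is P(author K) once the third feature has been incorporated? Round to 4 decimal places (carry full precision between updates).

0.1613

After 'present': P(author K) = 0.2·0.4500 / (0.2·0.4500 + 0.55·0.5500) ≈ 0.2293
After 'present': P(author K) = 0.2·0.2293 / (0.2·0.2293 + 0.55·0.7707) ≈ 0.0976
After 'absent': P(author K) = 0.8·0.0976 / (0.8·0.0976 + 0.45·0.9024) ≈ 0.1613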